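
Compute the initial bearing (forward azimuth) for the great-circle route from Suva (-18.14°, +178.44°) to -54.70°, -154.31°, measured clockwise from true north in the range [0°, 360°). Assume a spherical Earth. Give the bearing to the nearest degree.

Δλ = -154.31 − 178.44 = -332.75°; wrapped into (−180°, 180°]: 27.25°.
θ = atan2( sin Δλ · cos φ₂ , cos φ₁ · sin φ₂ − sin φ₁ · cos φ₂ · cos Δλ )
  = atan2(0.26459, -0.61563) = 156.743° → normalised to [0°, 360°): 156.743°.

157°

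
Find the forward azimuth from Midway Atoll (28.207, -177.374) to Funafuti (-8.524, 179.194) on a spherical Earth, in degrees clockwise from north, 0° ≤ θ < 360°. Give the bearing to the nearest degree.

Δλ = 179.194 − -177.374 = 356.568°; wrapped into (−180°, 180°]: -3.432°.
θ = atan2( sin Δλ · cos φ₂ , cos φ₁ · sin φ₂ − sin φ₁ · cos φ₂ · cos Δλ )
  = atan2(-0.05920, -0.59722) = -174.339° → normalised to [0°, 360°): 185.661°.

186°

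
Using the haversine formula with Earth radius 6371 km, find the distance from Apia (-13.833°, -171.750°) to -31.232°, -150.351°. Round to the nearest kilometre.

2917 km

Δλ = -150.351 − -171.750 = 21.399°.
Δφ = -31.232 − -13.833 = -17.399°.
a = sin²(Δφ/2) + cos φ₁ · cos φ₂ · sin²(Δλ/2) = 0.051496.
c = 2·atan2(√a, √(1−a)) = 0.45784 rad → d = 6371·c ≈ 2916.91 km.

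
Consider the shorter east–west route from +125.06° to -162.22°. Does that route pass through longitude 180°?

Yes

Naïve |-162.22 − 125.06| = 287.28° > 180°, so the shorter arc goes the other way round — across 180°.
Signed shortest Δλ = ((-162.22 − 125.06 + 180) mod 360) − 180 = 72.72°.
Going east by 72.72° from +125.06° passes through 180° before reaching -162.22°.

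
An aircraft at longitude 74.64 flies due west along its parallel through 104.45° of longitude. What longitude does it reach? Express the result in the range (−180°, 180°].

Start at +74.64°; shift −104.45° → -29.81°.
-29.81° already lies in (−180°, 180°].

-29.81°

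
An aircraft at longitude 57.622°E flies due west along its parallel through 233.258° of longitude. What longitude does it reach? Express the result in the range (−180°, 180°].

175.636°W

Start at +57.622°; shift −233.258° → -175.636°.
-175.636° already lies in (−180°, 180°].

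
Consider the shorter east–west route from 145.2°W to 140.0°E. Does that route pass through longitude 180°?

Naïve |140.0 − -145.2| = 285.2° > 180°, so the shorter arc goes the other way round — across 180°.
Signed shortest Δλ = ((140.0 − -145.2 + 180) mod 360) − 180 = -74.8°.
Going west by 74.8° from -145.2° passes through 180° before reaching +140.0°.

Yes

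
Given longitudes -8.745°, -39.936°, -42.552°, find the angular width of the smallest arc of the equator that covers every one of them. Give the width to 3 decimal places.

33.807°

Sort the longitudes: -42.552°, -39.936°, -8.745°.
Eastward gaps between consecutive values (wrapping around): 2.616°, 31.191°, 326.193°.
Largest gap = 326.193° ⇒ minimal covering band is its complement: 360° − 326.193° = 33.807°.
Band runs from -42.552° eastward to -8.745°.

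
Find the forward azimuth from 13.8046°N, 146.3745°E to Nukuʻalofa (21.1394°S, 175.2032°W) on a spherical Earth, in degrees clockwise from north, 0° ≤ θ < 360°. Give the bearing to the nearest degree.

Δλ = -175.2032 − 146.3745 = -321.5777°; wrapped into (−180°, 180°]: 38.4223°.
θ = atan2( sin Δλ · cos φ₂ , cos φ₁ · sin φ₂ − sin φ₁ · cos φ₂ · cos Δλ )
  = atan2(0.57963, -0.52458) = 132.146° → normalised to [0°, 360°): 132.146°.

132°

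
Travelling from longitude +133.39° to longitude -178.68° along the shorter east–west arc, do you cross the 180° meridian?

Yes

Naïve |-178.68 − 133.39| = 312.07° > 180°, so the shorter arc goes the other way round — across 180°.
Signed shortest Δλ = ((-178.68 − 133.39 + 180) mod 360) − 180 = 47.93°.
Going east by 47.93° from +133.39° passes through 180° before reaching -178.68°.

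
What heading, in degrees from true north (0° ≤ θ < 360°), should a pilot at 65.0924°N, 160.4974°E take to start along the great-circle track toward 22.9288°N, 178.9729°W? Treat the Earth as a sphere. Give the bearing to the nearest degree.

152°

Δλ = -178.9729 − 160.4974 = -339.4703°; wrapped into (−180°, 180°]: 20.5297°.
θ = atan2( sin Δλ · cos φ₂ , cos φ₁ · sin φ₂ − sin φ₁ · cos φ₂ · cos Δλ )
  = atan2(0.32298, -0.61820) = 152.415° → normalised to [0°, 360°): 152.415°.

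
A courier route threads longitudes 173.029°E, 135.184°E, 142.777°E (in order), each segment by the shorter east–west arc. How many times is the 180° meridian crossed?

0

Leg 1: +173.029° → +135.184°, shortest Δλ = -37.845° (west) — does not cross 180°.
Leg 2: +135.184° → +142.777°, shortest Δλ = 7.593° (east) — does not cross 180°.
Total crossings: 0.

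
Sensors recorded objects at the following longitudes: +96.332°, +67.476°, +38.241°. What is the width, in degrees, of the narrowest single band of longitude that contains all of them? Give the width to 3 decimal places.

Sort the longitudes: +38.241°, +67.476°, +96.332°.
Eastward gaps between consecutive values (wrapping around): 29.235°, 28.856°, 301.909°.
Largest gap = 301.909° ⇒ minimal covering band is its complement: 360° − 301.909° = 58.091°.
Band runs from +38.241° eastward to +96.332°.

58.091°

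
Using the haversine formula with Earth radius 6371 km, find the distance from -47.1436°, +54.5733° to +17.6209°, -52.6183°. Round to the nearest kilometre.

12724 km

Δλ = -52.6183 − 54.5733 = -107.1916°.
Δφ = 17.6209 − -47.1436 = 64.7645°.
a = sin²(Δφ/2) + cos φ₁ · cos φ₂ · sin²(Δλ/2) = 0.706756.
c = 2·atan2(√a, √(1−a)) = 1.99710 rad → d = 6371·c ≈ 12723.55 km.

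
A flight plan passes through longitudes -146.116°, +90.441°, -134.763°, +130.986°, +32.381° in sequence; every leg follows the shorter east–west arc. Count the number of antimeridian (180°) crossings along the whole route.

Leg 1: -146.116° → +90.441°, shortest Δλ = -123.443° (west) — crosses 180°.
Leg 2: +90.441° → -134.763°, shortest Δλ = 134.796° (east) — crosses 180°.
Leg 3: -134.763° → +130.986°, shortest Δλ = -94.251° (west) — crosses 180°.
Leg 4: +130.986° → +32.381°, shortest Δλ = -98.605° (west) — does not cross 180°.
Total crossings: 3.

3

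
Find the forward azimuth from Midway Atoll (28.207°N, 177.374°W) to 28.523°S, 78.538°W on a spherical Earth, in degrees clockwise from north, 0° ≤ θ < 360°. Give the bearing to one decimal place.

Δλ = -78.538 − -177.374 = 98.836°.
θ = atan2( sin Δλ · cos φ₂ , cos φ₁ · sin φ₂ − sin φ₁ · cos φ₂ · cos Δλ )
  = atan2(0.86820, -0.35701) = 112.353° → normalised to [0°, 360°): 112.353°.

112.4°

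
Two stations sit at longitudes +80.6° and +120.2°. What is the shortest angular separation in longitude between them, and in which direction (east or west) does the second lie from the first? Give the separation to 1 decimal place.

Raw difference: 120.2 − 80.6 = 39.6°.
Normalise into (−180°, 180°]: 39.6° stays 39.6°.
Positive ⇒ the second point lies to the east; separation 39.6°.

39.6° east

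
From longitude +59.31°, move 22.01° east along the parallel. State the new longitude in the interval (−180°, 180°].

+81.32°

Start at +59.31°; shift +22.01° → +81.32°.
+81.32° already lies in (−180°, 180°].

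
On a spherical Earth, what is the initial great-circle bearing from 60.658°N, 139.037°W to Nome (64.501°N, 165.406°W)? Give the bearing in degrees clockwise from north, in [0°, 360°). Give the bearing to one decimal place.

Δλ = -165.406 − -139.037 = -26.369°.
θ = atan2( sin Δλ · cos φ₂ , cos φ₁ · sin φ₂ − sin φ₁ · cos φ₂ · cos Δλ )
  = atan2(-0.19120, 0.10607) = -60.981° → normalised to [0°, 360°): 299.019°.

299.0°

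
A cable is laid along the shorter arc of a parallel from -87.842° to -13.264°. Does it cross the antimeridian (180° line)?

No

Signed shortest Δλ = ((-13.264 − -87.842 + 180) mod 360) − 180 = 74.578°.
Going east by 74.578° from -87.842° reaches -13.264° without touching 180°.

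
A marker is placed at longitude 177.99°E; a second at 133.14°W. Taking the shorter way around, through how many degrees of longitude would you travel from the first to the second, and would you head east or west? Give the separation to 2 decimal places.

48.87° east

Raw difference: -133.14 − 177.99 = -311.13°.
Normalise into (−180°, 180°]: -311.13° + 360° = 48.87°.
Positive ⇒ the second point lies to the east; separation 48.87°.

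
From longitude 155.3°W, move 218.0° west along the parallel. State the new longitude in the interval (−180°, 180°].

Start at -155.3°; shift −218.0° → -373.3°.
-373.3° lies outside (−180°, 180°]; add 360° → -13.3°.

13.3°W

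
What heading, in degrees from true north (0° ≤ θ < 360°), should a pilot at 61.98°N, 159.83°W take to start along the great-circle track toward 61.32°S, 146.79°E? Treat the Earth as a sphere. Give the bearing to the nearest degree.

210°

Δλ = 146.79 − -159.83 = 306.62°; wrapped into (−180°, 180°]: -53.38°.
θ = atan2( sin Δλ · cos φ₂ , cos φ₁ · sin φ₂ − sin φ₁ · cos φ₂ · cos Δλ )
  = atan2(-0.38519, -0.66486) = -149.914° → normalised to [0°, 360°): 210.086°.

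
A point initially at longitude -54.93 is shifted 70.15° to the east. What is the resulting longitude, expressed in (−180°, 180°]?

Start at -54.93°; shift +70.15° → +15.22°.
+15.22° already lies in (−180°, 180°].

+15.22°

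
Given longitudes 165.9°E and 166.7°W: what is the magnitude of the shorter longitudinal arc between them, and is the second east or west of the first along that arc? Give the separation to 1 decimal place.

Raw difference: -166.7 − 165.9 = -332.6°.
Normalise into (−180°, 180°]: -332.6° + 360° = 27.4°.
Positive ⇒ the second point lies to the east; separation 27.4°.

27.4° east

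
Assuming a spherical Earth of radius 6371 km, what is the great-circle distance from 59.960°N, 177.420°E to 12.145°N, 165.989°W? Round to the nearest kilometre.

5490 km

Δλ = -165.989 − 177.420 = -343.409°; wrapped into (−180°, 180°]: 16.591°.
Δφ = 12.145 − 59.960 = -47.815°.
a = sin²(Δφ/2) + cos φ₁ · cos φ₂ · sin²(Δλ/2) = 0.174424.
c = 2·atan2(√a, √(1−a)) = 0.86170 rad → d = 6371·c ≈ 5489.86 km.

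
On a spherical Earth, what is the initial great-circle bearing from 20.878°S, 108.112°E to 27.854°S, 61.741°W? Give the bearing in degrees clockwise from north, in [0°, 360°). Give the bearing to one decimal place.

Δλ = -61.741 − 108.112 = -169.853°.
θ = atan2( sin Δλ · cos φ₂ , cos φ₁ · sin φ₂ − sin φ₁ · cos φ₂ · cos Δλ )
  = atan2(-0.15576, -0.74670) = -168.217° → normalised to [0°, 360°): 191.783°.

191.8°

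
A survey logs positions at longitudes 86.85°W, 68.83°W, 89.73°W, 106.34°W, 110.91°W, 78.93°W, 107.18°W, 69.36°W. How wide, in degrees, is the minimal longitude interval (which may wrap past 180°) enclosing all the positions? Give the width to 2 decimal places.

Sort the longitudes: -110.91°, -107.18°, -106.34°, -89.73°, -86.85°, -78.93°, -69.36°, -68.83°.
Eastward gaps between consecutive values (wrapping around): 3.73°, 0.84°, 16.61°, 2.88°, 7.92°, 9.57°, 0.53°, 317.92°.
Largest gap = 317.92° ⇒ minimal covering band is its complement: 360° − 317.92° = 42.08°.
Band runs from -110.91° eastward to -68.83°.

42.08°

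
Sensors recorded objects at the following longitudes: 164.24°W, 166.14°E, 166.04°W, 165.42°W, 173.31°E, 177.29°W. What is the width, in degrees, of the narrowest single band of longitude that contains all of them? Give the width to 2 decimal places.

Sort the longitudes: -177.29°, -166.04°, -165.42°, -164.24°, +166.14°, +173.31°.
Eastward gaps between consecutive values (wrapping around): 11.25°, 0.62°, 1.18°, 330.38°, 7.17°, 9.40°.
Largest gap = 330.38° ⇒ minimal covering band is its complement: 360° − 330.38° = 29.62°.
Band runs from +166.14° eastward to -164.24°, crossing the antimeridian.

29.62°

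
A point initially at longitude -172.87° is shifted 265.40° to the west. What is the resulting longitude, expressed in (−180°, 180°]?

Start at -172.87°; shift −265.40° → -438.27°.
-438.27° lies outside (−180°, 180°]; add 360° → -78.27°.

-78.27°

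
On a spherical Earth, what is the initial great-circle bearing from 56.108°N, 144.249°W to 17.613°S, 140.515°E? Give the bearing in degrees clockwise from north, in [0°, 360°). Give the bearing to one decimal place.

248.1°

Δλ = 140.515 − -144.249 = 284.764°; wrapped into (−180°, 180°]: -75.236°.
θ = atan2( sin Δλ · cos φ₂ , cos φ₁ · sin φ₂ − sin φ₁ · cos φ₂ · cos Δλ )
  = atan2(-0.92165, -0.37035) = -111.892° → normalised to [0°, 360°): 248.108°.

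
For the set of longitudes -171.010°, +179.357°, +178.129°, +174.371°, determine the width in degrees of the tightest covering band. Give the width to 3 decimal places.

14.619°

Sort the longitudes: -171.010°, +174.371°, +178.129°, +179.357°.
Eastward gaps between consecutive values (wrapping around): 345.381°, 3.758°, 1.228°, 9.633°.
Largest gap = 345.381° ⇒ minimal covering band is its complement: 360° − 345.381° = 14.619°.
Band runs from +174.371° eastward to -171.010°, crossing the antimeridian.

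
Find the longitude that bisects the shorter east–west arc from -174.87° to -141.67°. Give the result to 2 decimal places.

Signed shortest Δλ from -174.87° to -141.67° is +33.20°.
Midpoint longitude = -174.87° + (+33.20°)/2 = -174.87° + 16.60° = -158.27°.

-158.27°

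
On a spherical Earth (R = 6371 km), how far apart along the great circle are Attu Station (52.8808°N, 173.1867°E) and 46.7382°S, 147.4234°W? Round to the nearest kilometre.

Δλ = -147.4234 − 173.1867 = -320.6101°; wrapped into (−180°, 180°]: 39.3899°.
Δφ = -46.7382 − 52.8808 = -99.6190°.
a = sin²(Δφ/2) + cos φ₁ · cos φ₂ · sin²(Δλ/2) = 0.630521.
c = 2·atan2(√a, √(1−a)) = 1.83490 rad → d = 6371·c ≈ 11690.14 km.

11690 km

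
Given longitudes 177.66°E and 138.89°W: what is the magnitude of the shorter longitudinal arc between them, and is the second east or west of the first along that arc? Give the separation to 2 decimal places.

Raw difference: -138.89 − 177.66 = -316.55°.
Normalise into (−180°, 180°]: -316.55° + 360° = 43.45°.
Positive ⇒ the second point lies to the east; separation 43.45°.

43.45° east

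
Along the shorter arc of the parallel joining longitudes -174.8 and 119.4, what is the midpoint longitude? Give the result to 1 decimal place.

Signed shortest Δλ from -174.8° to +119.4° is -65.8°.
Midpoint longitude = -174.8° + (-65.8°)/2 = -174.8° − 32.9° = -207.7°.
Normalise into (−180°, 180°]: +152.3°.
(The naïve average (-174.8 + +119.4)/2 = -27.7° is on the wrong side of the globe.)

+152.3°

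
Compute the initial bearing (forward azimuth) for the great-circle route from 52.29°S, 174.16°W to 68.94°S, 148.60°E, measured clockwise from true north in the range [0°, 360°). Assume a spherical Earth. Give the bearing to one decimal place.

212.3°

Δλ = 148.60 − -174.16 = 322.76°; wrapped into (−180°, 180°]: -37.24°.
θ = atan2( sin Δλ · cos φ₂ , cos φ₁ · sin φ₂ − sin φ₁ · cos φ₂ · cos Δλ )
  = atan2(-0.21746, -0.34449) = -147.738° → normalised to [0°, 360°): 212.262°.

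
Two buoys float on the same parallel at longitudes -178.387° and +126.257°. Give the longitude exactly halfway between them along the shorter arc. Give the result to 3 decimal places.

Signed shortest Δλ from -178.387° to +126.257° is -55.356°.
Midpoint longitude = -178.387° + (-55.356°)/2 = -178.387° − 27.678° = -206.065°.
Normalise into (−180°, 180°]: +153.935°.
(The naïve average (-178.387 + +126.257)/2 = -26.065° is on the wrong side of the globe.)

+153.935°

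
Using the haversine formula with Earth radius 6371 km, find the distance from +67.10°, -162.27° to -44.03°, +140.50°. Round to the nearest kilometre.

Δλ = 140.50 − -162.27 = 302.77°; wrapped into (−180°, 180°]: -57.23°.
Δφ = -44.03 − 67.10 = -111.13°.
a = sin²(Δφ/2) + cos φ₁ · cos φ₂ · sin²(Δλ/2) = 0.744413.
c = 2·atan2(√a, √(1−a)) = 2.08154 rad → d = 6371·c ≈ 13261.48 km.

13261 km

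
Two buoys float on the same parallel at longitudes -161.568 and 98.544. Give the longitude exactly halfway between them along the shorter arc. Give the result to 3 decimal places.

Signed shortest Δλ from -161.568° to +98.544° is -99.888°.
Midpoint longitude = -161.568° + (-99.888°)/2 = -161.568° − 49.944° = -211.512°.
Normalise into (−180°, 180°]: +148.488°.
(The naïve average (-161.568 + +98.544)/2 = -31.512° is on the wrong side of the globe.)

+148.488°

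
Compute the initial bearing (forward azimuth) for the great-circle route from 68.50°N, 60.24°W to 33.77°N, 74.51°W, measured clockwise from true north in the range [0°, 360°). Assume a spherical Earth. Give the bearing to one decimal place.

200.6°

Δλ = -74.51 − -60.24 = -14.27°.
θ = atan2( sin Δλ · cos φ₂ , cos φ₁ · sin φ₂ − sin φ₁ · cos φ₂ · cos Δλ )
  = atan2(-0.20490, -0.54585) = -159.425° → normalised to [0°, 360°): 200.575°.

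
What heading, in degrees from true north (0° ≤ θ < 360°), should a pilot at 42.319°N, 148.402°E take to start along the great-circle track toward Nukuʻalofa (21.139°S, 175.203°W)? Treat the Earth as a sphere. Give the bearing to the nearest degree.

144°

Δλ = -175.203 − 148.402 = -323.605°; wrapped into (−180°, 180°]: 36.395°.
θ = atan2( sin Δλ · cos φ₂ , cos φ₁ · sin φ₂ − sin φ₁ · cos φ₂ · cos Δλ )
  = atan2(0.55342, -0.77212) = 144.369° → normalised to [0°, 360°): 144.369°.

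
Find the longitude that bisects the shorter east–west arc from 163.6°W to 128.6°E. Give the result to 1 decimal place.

Signed shortest Δλ from -163.6° to +128.6° is -67.8°.
Midpoint longitude = -163.6° + (-67.8°)/2 = -163.6° − 33.9° = -197.5°.
Normalise into (−180°, 180°]: +162.5°.
(The naïve average (-163.6 + +128.6)/2 = -17.5° is on the wrong side of the globe.)

162.5°E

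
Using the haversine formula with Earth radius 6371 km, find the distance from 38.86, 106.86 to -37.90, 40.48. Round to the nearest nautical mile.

5884 nmi

Δλ = 40.48 − 106.86 = -66.38°.
Δφ = -37.90 − 38.86 = -76.76°.
a = sin²(Δφ/2) + cos φ₁ · cos φ₂ · sin²(Δλ/2) = 0.569613.
c = 2·atan2(√a, √(1−a)) = 1.71048 rad → d = 6371·c ≈ 10897.44 km ≈ 5884.15 nmi.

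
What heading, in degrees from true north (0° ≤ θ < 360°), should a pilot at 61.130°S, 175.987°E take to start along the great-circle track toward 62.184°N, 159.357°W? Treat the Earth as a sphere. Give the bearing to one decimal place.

13.7°

Δλ = -159.357 − 175.987 = -335.344°; wrapped into (−180°, 180°]: 24.656°.
θ = atan2( sin Δλ · cos φ₂ , cos φ₁ · sin φ₂ − sin φ₁ · cos φ₂ · cos Δλ )
  = atan2(0.19467, 0.79842) = 13.702° → normalised to [0°, 360°): 13.702°.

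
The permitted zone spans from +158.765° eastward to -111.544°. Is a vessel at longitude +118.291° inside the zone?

No

Band width going east from +158.765° to -111.544°: ((-111.544 − 158.765) mod 360) = 89.691°.
Offset of +118.291° east of the west edge: ((118.291 − 158.765) mod 360) = 319.526°.
319.526° > 89.691° ⇒ outside.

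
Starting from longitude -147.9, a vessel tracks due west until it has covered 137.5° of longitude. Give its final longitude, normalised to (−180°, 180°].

Start at -147.9°; shift −137.5° → -285.4°.
-285.4° lies outside (−180°, 180°]; add 360° → +74.6°.

+74.6°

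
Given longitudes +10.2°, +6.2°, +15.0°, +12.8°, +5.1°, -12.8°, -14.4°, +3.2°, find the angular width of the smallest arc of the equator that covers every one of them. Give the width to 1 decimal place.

29.4°

Sort the longitudes: -14.4°, -12.8°, +3.2°, +5.1°, +6.2°, +10.2°, +12.8°, +15.0°.
Eastward gaps between consecutive values (wrapping around): 1.6°, 16.0°, 1.9°, 1.1°, 4.0°, 2.6°, 2.2°, 330.6°.
Largest gap = 330.6° ⇒ minimal covering band is its complement: 360° − 330.6° = 29.4°.
Band runs from -14.4° eastward to +15.0°.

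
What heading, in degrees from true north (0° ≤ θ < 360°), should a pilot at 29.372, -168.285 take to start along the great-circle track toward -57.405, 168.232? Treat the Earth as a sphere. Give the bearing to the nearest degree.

192°

Δλ = 168.232 − -168.285 = 336.517°; wrapped into (−180°, 180°]: -23.483°.
θ = atan2( sin Δλ · cos φ₂ , cos φ₁ · sin φ₂ − sin φ₁ · cos φ₂ · cos Δλ )
  = atan2(-0.21466, -0.97654) = -167.603° → normalised to [0°, 360°): 192.397°.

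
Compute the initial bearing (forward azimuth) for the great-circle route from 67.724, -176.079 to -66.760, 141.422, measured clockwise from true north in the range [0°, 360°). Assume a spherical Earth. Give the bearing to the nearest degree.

203°

Δλ = 141.422 − -176.079 = 317.501°; wrapped into (−180°, 180°]: -42.499°.
θ = atan2( sin Δλ · cos φ₂ , cos φ₁ · sin φ₂ − sin φ₁ · cos φ₂ · cos Δλ )
  = atan2(-0.26657, -0.61752) = -156.651° → normalised to [0°, 360°): 203.349°.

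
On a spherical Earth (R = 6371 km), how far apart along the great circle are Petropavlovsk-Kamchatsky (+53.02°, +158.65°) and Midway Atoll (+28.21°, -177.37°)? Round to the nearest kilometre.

Δλ = -177.37 − 158.65 = -336.02°; wrapped into (−180°, 180°]: 23.98°.
Δφ = 28.21 − 53.02 = -24.81°.
a = sin²(Δφ/2) + cos φ₁ · cos φ₂ · sin²(Δλ/2) = 0.069024.
c = 2·atan2(√a, √(1−a)) = 0.53169 rad → d = 6371·c ≈ 3387.40 km.

3387 km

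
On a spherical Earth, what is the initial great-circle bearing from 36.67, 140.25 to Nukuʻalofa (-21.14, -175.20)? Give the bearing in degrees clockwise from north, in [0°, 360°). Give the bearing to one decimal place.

Δλ = -175.20 − 140.25 = -315.45°; wrapped into (−180°, 180°]: 44.55°.
θ = atan2( sin Δλ · cos φ₂ , cos φ₁ · sin φ₂ − sin φ₁ · cos φ₂ · cos Δλ )
  = atan2(0.65432, -0.68622) = 136.363° → normalised to [0°, 360°): 136.363°.

136.4°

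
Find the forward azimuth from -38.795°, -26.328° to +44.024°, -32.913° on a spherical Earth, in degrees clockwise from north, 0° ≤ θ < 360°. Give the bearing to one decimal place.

355.2°

Δλ = -32.913 − -26.328 = -6.585°.
θ = atan2( sin Δλ · cos φ₂ , cos φ₁ · sin φ₂ − sin φ₁ · cos φ₂ · cos Δλ )
  = atan2(-0.08246, 0.98918) = -4.765° → normalised to [0°, 360°): 355.235°.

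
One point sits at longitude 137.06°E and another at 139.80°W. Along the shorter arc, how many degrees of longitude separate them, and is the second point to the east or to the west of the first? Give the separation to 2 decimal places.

83.14° east

Raw difference: -139.80 − 137.06 = -276.86°.
Normalise into (−180°, 180°]: -276.86° + 360° = 83.14°.
Positive ⇒ the second point lies to the east; separation 83.14°.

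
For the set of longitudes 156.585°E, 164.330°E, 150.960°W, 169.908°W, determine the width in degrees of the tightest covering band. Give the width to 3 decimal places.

Sort the longitudes: -169.908°, -150.960°, +156.585°, +164.330°.
Eastward gaps between consecutive values (wrapping around): 18.948°, 307.545°, 7.745°, 25.762°.
Largest gap = 307.545° ⇒ minimal covering band is its complement: 360° − 307.545° = 52.455°.
Band runs from +156.585° eastward to -150.960°, crossing the antimeridian.

52.455°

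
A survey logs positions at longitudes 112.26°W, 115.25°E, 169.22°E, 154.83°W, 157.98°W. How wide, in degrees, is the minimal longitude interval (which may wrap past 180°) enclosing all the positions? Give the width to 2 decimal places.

132.49°

Sort the longitudes: -157.98°, -154.83°, -112.26°, +115.25°, +169.22°.
Eastward gaps between consecutive values (wrapping around): 3.15°, 42.57°, 227.51°, 53.97°, 32.80°.
Largest gap = 227.51° ⇒ minimal covering band is its complement: 360° − 227.51° = 132.49°.
Band runs from +115.25° eastward to -112.26°, crossing the antimeridian.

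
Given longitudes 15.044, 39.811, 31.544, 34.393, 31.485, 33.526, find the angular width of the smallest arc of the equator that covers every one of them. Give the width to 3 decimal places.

24.767°

Sort the longitudes: +15.044°, +31.485°, +31.544°, +33.526°, +34.393°, +39.811°.
Eastward gaps between consecutive values (wrapping around): 16.441°, 0.059°, 1.982°, 0.867°, 5.418°, 335.233°.
Largest gap = 335.233° ⇒ minimal covering band is its complement: 360° − 335.233° = 24.767°.
Band runs from +15.044° eastward to +39.811°.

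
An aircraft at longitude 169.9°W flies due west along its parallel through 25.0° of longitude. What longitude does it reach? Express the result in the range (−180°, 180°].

165.1°E

Start at -169.9°; shift −25.0° → -194.9°.
-194.9° lies outside (−180°, 180°]; add 360° → +165.1°.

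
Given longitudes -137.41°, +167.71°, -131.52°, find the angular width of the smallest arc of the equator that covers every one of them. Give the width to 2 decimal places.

60.77°

Sort the longitudes: -137.41°, -131.52°, +167.71°.
Eastward gaps between consecutive values (wrapping around): 5.89°, 299.23°, 54.88°.
Largest gap = 299.23° ⇒ minimal covering band is its complement: 360° − 299.23° = 60.77°.
Band runs from +167.71° eastward to -131.52°, crossing the antimeridian.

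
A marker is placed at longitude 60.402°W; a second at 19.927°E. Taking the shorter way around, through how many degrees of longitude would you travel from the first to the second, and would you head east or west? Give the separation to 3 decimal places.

Raw difference: 19.927 − -60.402 = 80.329°.
Normalise into (−180°, 180°]: 80.329° stays 80.329°.
Positive ⇒ the second point lies to the east; separation 80.329°.

80.329° east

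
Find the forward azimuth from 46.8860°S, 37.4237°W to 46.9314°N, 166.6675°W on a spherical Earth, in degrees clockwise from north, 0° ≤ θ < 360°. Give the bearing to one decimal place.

289.2°

Δλ = -166.6675 − -37.4237 = -129.2438°.
θ = atan2( sin Δλ · cos φ₂ , cos φ₁ · sin φ₂ − sin φ₁ · cos φ₂ · cos Δλ )
  = atan2(-0.52886, 0.18393) = -70.823° → normalised to [0°, 360°): 289.177°.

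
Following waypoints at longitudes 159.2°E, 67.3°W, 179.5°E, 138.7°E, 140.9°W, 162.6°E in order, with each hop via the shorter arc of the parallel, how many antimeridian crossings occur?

4

Leg 1: +159.2° → -67.3°, shortest Δλ = 133.5° (east) — crosses 180°.
Leg 2: -67.3° → +179.5°, shortest Δλ = -113.2° (west) — crosses 180°.
Leg 3: +179.5° → +138.7°, shortest Δλ = -40.8° (west) — does not cross 180°.
Leg 4: +138.7° → -140.9°, shortest Δλ = 80.4° (east) — crosses 180°.
Leg 5: -140.9° → +162.6°, shortest Δλ = -56.5° (west) — crosses 180°.
Total crossings: 4.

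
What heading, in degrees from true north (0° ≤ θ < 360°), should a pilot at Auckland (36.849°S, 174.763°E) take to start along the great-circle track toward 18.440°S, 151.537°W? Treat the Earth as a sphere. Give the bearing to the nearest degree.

Δλ = -151.537 − 174.763 = -326.300°; wrapped into (−180°, 180°]: 33.700°.
θ = atan2( sin Δλ · cos φ₂ , cos φ₁ · sin φ₂ − sin φ₁ · cos φ₂ · cos Δλ )
  = atan2(0.52636, 0.22019) = 67.299° → normalised to [0°, 360°): 67.299°.

67°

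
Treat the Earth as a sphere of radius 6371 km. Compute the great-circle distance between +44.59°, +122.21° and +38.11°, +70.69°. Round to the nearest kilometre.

4288 km

Δλ = 70.69 − 122.21 = -51.52°.
Δφ = 38.11 − 44.59 = -6.48°.
a = sin²(Δφ/2) + cos φ₁ · cos φ₂ · sin²(Δλ/2) = 0.109031.
c = 2·atan2(√a, √(1−a)) = 0.67303 rad → d = 6371·c ≈ 4287.85 km.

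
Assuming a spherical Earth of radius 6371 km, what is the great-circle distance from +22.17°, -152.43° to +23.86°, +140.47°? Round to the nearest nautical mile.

Δλ = 140.47 − -152.43 = 292.90°; wrapped into (−180°, 180°]: -67.10°.
Δφ = 23.86 − 22.17 = 1.69°.
a = sin²(Δφ/2) + cos φ₁ · cos φ₂ · sin²(Δλ/2) = 0.258900.
c = 2·atan2(√a, √(1−a)) = 1.06763 rad → d = 6371·c ≈ 6801.89 km ≈ 3672.72 nmi.

3673 nmi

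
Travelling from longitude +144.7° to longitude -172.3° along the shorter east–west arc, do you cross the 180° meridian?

Yes

Naïve |-172.3 − 144.7| = 317.0° > 180°, so the shorter arc goes the other way round — across 180°.
Signed shortest Δλ = ((-172.3 − 144.7 + 180) mod 360) − 180 = 43.0°.
Going east by 43.0° from +144.7° passes through 180° before reaching -172.3°.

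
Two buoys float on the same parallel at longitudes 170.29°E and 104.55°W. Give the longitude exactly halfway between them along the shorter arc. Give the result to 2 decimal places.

Signed shortest Δλ from +170.29° to -104.55° is +85.16°.
Midpoint longitude = +170.29° + (+85.16°)/2 = +170.29° + 42.58° = +212.87°.
Normalise into (−180°, 180°]: -147.13°.
(The naïve average (+170.29 + -104.55)/2 = 32.87° is on the wrong side of the globe.)

147.13°W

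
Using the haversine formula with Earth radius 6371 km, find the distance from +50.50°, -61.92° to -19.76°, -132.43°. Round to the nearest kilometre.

Δλ = -132.43 − -61.92 = -70.51°.
Δφ = -19.76 − 50.50 = -70.26°.
a = sin²(Δφ/2) + cos φ₁ · cos φ₂ · sin²(Δλ/2) = 0.530573.
c = 2·atan2(√a, √(1−a)) = 1.63198 rad → d = 6371·c ≈ 10397.34 km.

10397 km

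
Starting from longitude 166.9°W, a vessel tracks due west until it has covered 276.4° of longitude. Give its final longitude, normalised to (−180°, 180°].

83.3°W

Start at -166.9°; shift −276.4° → -443.3°.
-443.3° lies outside (−180°, 180°]; add 360° → -83.3°.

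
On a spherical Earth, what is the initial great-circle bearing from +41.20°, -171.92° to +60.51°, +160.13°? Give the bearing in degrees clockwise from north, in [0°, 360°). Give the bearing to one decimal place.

Δλ = 160.13 − -171.92 = 332.05°; wrapped into (−180°, 180°]: -27.95°.
θ = atan2( sin Δλ · cos φ₂ , cos φ₁ · sin φ₂ − sin φ₁ · cos φ₂ · cos Δλ )
  = atan2(-0.23073, 0.36850) = -32.052° → normalised to [0°, 360°): 327.948°.

327.9°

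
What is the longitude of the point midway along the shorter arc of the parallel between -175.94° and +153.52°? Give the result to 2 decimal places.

Signed shortest Δλ from -175.94° to +153.52° is -30.54°.
Midpoint longitude = -175.94° + (-30.54°)/2 = -175.94° − 15.27° = -191.21°.
Normalise into (−180°, 180°]: +168.79°.
(The naïve average (-175.94 + +153.52)/2 = -11.21° is on the wrong side of the globe.)

+168.79°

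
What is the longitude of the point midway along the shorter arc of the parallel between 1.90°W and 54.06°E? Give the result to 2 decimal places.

26.08°E

Signed shortest Δλ from -1.90° to +54.06° is +55.96°.
Midpoint longitude = -1.90° + (+55.96°)/2 = -1.90° + 27.98° = +26.08°.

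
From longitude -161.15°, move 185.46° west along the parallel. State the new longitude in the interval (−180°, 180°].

+13.39°

Start at -161.15°; shift −185.46° → -346.61°.
-346.61° lies outside (−180°, 180°]; add 360° → +13.39°.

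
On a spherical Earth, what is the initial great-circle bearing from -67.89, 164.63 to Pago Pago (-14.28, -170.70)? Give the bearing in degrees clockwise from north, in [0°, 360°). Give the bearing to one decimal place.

29.2°

Δλ = -170.70 − 164.63 = -335.33°; wrapped into (−180°, 180°]: 24.67°.
θ = atan2( sin Δλ · cos φ₂ , cos φ₁ · sin φ₂ − sin φ₁ · cos φ₂ · cos Δλ )
  = atan2(0.40449, 0.72305) = 29.224° → normalised to [0°, 360°): 29.224°.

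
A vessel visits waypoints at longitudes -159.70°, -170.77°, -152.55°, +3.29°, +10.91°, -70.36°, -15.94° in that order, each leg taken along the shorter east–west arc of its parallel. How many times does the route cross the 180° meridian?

Leg 1: -159.70° → -170.77°, shortest Δλ = -11.07° (west) — does not cross 180°.
Leg 2: -170.77° → -152.55°, shortest Δλ = 18.22° (east) — does not cross 180°.
Leg 3: -152.55° → +3.29°, shortest Δλ = 155.84° (east) — does not cross 180°.
Leg 4: +3.29° → +10.91°, shortest Δλ = 7.62° (east) — does not cross 180°.
Leg 5: +10.91° → -70.36°, shortest Δλ = -81.27° (west) — does not cross 180°.
Leg 6: -70.36° → -15.94°, shortest Δλ = 54.42° (east) — does not cross 180°.
Total crossings: 0.

0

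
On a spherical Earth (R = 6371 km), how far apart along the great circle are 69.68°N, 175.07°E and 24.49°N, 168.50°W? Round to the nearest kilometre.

5140 km

Δλ = -168.50 − 175.07 = -343.57°; wrapped into (−180°, 180°]: 16.43°.
Δφ = 24.49 − 69.68 = -45.19°.
a = sin²(Δφ/2) + cos φ₁ · cos φ₂ · sin²(Δλ/2) = 0.154073.
c = 2·atan2(√a, √(1−a)) = 0.80674 rad → d = 6371·c ≈ 5139.76 km.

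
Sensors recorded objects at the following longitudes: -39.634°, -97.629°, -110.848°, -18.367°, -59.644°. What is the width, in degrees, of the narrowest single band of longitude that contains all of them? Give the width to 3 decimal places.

Sort the longitudes: -110.848°, -97.629°, -59.644°, -39.634°, -18.367°.
Eastward gaps between consecutive values (wrapping around): 13.219°, 37.985°, 20.010°, 21.267°, 267.519°.
Largest gap = 267.519° ⇒ minimal covering band is its complement: 360° − 267.519° = 92.481°.
Band runs from -110.848° eastward to -18.367°.

92.481°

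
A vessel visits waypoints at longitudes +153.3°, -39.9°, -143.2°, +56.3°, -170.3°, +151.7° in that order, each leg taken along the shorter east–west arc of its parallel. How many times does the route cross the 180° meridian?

4

Leg 1: +153.3° → -39.9°, shortest Δλ = 166.8° (east) — crosses 180°.
Leg 2: -39.9° → -143.2°, shortest Δλ = -103.3° (west) — does not cross 180°.
Leg 3: -143.2° → +56.3°, shortest Δλ = -160.5° (west) — crosses 180°.
Leg 4: +56.3° → -170.3°, shortest Δλ = 133.4° (east) — crosses 180°.
Leg 5: -170.3° → +151.7°, shortest Δλ = -38.0° (west) — crosses 180°.
Total crossings: 4.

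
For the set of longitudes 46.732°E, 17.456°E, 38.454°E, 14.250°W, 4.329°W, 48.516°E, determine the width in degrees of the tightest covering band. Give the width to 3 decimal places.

Sort the longitudes: -14.250°, -4.329°, +17.456°, +38.454°, +46.732°, +48.516°.
Eastward gaps between consecutive values (wrapping around): 9.921°, 21.785°, 20.998°, 8.278°, 1.784°, 297.234°.
Largest gap = 297.234° ⇒ minimal covering band is its complement: 360° − 297.234° = 62.766°.
Band runs from -14.250° eastward to +48.516°.

62.766°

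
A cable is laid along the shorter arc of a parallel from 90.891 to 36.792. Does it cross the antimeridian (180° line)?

No

Signed shortest Δλ = ((36.792 − 90.891 + 180) mod 360) − 180 = -54.099°.
Going west by 54.099° from +90.891° reaches +36.792° without touching 180°.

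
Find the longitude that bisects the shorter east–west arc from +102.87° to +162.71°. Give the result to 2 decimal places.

+132.79°

Signed shortest Δλ from +102.87° to +162.71° is +59.84°.
Midpoint longitude = +102.87° + (+59.84°)/2 = +102.87° + 29.92° = +132.79°.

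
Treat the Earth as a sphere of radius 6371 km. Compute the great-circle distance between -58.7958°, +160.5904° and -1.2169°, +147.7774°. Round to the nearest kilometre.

6499 km

Δλ = 147.7774 − 160.5904 = -12.8130°.
Δφ = -1.2169 − -58.7958 = 57.5789°.
a = sin²(Δφ/2) + cos φ₁ · cos φ₂ · sin²(Δλ/2) = 0.238380.
c = 2·atan2(√a, √(1−a)) = 1.02015 rad → d = 6371·c ≈ 6499.36 km.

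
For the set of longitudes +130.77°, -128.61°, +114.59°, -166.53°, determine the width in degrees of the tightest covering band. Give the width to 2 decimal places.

116.80°

Sort the longitudes: -166.53°, -128.61°, +114.59°, +130.77°.
Eastward gaps between consecutive values (wrapping around): 37.92°, 243.20°, 16.18°, 62.70°.
Largest gap = 243.20° ⇒ minimal covering band is its complement: 360° − 243.20° = 116.80°.
Band runs from +114.59° eastward to -128.61°, crossing the antimeridian.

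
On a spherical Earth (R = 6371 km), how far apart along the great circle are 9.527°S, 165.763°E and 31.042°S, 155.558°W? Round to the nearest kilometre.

4653 km

Δλ = -155.558 − 165.763 = -321.321°; wrapped into (−180°, 180°]: 38.679°.
Δφ = -31.042 − -9.527 = -21.515°.
a = sin²(Δφ/2) + cos φ₁ · cos φ₂ · sin²(Δλ/2) = 0.127508.
c = 2·atan2(√a, √(1−a)) = 0.73028 rad → d = 6371·c ≈ 4652.64 km.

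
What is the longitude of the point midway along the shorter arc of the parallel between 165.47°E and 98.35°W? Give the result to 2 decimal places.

Signed shortest Δλ from +165.47° to -98.35° is +96.18°.
Midpoint longitude = +165.47° + (+96.18°)/2 = +165.47° + 48.09° = +213.56°.
Normalise into (−180°, 180°]: -146.44°.
(The naïve average (+165.47 + -98.35)/2 = 33.56° is on the wrong side of the globe.)

146.44°W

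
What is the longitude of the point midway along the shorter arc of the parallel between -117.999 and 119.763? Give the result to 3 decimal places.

-179.118°

Signed shortest Δλ from -117.999° to +119.763° is -122.238°.
Midpoint longitude = -117.999° + (-122.238°)/2 = -117.999° − 61.119° = -179.118°.
(The naïve average (-117.999 + +119.763)/2 = 0.882° is on the wrong side of the globe.)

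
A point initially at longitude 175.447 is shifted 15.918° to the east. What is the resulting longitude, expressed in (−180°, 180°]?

-168.635°

Start at +175.447°; shift +15.918° → +191.365°.
+191.365° lies outside (−180°, 180°]; subtract 360° → -168.635°.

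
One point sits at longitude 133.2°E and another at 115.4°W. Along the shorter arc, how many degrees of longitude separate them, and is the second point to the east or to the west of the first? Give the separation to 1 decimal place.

111.4° east

Raw difference: -115.4 − 133.2 = -248.6°.
Normalise into (−180°, 180°]: -248.6° + 360° = 111.4°.
Positive ⇒ the second point lies to the east; separation 111.4°.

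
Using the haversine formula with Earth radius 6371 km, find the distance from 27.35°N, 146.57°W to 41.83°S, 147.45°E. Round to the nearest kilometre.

Δλ = 147.45 − -146.57 = 294.02°; wrapped into (−180°, 180°]: -65.98°.
Δφ = -41.83 − 27.35 = -69.18°.
a = sin²(Δφ/2) + cos φ₁ · cos φ₂ · sin²(Δλ/2) = 0.518499.
c = 2·atan2(√a, √(1−a)) = 1.60780 rad → d = 6371·c ≈ 10243.31 km.

10243 km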